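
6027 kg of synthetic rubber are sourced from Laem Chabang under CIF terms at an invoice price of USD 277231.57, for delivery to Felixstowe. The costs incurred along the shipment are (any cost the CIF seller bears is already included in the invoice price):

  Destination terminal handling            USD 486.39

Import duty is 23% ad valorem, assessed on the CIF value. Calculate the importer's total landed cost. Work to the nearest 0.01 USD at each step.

CIF: the seller pays costs through ocean freight and marine insurance to the destination port.
The CIF price already equals the CIF value: 277231.57
Import duty = 277231.57 × 23% = 63763.26
Buyer bears: destination terminal 486.39 + duty 63763.26 = 64249.65
Landed cost = invoice 277231.57 + 64249.65 = 341481.22

Total landed cost: USD 341481.22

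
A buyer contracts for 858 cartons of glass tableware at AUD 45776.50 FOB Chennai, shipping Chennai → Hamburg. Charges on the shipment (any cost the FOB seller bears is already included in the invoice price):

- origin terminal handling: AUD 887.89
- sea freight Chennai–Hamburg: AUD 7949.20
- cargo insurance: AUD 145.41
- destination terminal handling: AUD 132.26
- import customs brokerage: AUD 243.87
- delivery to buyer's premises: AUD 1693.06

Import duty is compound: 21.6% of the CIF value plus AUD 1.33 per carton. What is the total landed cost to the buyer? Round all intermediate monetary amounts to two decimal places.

Total landed cost: AUD 68717.60

FOB: the seller bears costs until goods are on board at the origin port; the buyer bears freight, insurance and all costs thereafter.
Already in the invoice (seller's account under FOB): origin terminal — exclude.
CIF value = FOB price + freight + insurance = 45776.50 + 7949.20 + 145.41 = 53871.11
Ad valorem component: 53871.11 × 21.6% = 11636.16
Specific component: 858 × 1.33 = 1141.14
Import duty = 11636.16 + 1141.14 = 12777.30
Buyer bears: freight 7949.20 + insurance 145.41 + destination terminal 132.26 + brokerage 243.87 + delivery 1693.06 + duty 12777.30 = 22941.10
Landed cost = invoice 45776.50 + 22941.10 = 68717.60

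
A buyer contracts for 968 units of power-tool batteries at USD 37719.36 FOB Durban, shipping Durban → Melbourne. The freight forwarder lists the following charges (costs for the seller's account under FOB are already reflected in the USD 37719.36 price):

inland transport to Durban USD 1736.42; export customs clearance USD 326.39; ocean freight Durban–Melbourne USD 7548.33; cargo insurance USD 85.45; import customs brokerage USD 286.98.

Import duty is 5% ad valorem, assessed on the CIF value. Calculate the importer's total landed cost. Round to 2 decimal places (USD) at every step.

Total landed cost: USD 47907.78

FOB: the seller bears costs until goods are on board at the origin port; the buyer bears freight, insurance and all costs thereafter.
Already in the invoice (seller's account under FOB): inland to port, export clearance — exclude.
CIF value = FOB price + freight + insurance = 37719.36 + 7548.33 + 85.45 = 45353.14
Import duty = 45353.14 × 5% = 2267.66
Buyer bears: freight 7548.33 + insurance 85.45 + brokerage 286.98 + duty 2267.66 = 10188.42
Landed cost = invoice 37719.36 + 10188.42 = 47907.78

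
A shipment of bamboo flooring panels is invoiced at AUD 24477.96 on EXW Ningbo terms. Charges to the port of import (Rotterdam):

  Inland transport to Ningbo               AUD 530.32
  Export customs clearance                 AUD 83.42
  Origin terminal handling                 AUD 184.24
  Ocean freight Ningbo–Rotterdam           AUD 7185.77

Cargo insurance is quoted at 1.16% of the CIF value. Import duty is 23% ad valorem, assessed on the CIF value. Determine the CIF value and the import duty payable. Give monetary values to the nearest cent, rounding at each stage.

Let C be the CIF value. C = EXW price + pre-shipment costs + freight + 1.16% × C
C − 1.16% × C = 24477.96 + 530.32 + 83.42 + 184.24 + 7185.77
0.9884 × C = 32461.71
C = 32461.71 / 0.9884 = 32842.69
Insurance premium = 1.16% × 32842.69 = 380.98
Import duty = 32842.69 × 23% = 7553.82

CIF value: AUD 32842.69; import duty: AUD 7553.82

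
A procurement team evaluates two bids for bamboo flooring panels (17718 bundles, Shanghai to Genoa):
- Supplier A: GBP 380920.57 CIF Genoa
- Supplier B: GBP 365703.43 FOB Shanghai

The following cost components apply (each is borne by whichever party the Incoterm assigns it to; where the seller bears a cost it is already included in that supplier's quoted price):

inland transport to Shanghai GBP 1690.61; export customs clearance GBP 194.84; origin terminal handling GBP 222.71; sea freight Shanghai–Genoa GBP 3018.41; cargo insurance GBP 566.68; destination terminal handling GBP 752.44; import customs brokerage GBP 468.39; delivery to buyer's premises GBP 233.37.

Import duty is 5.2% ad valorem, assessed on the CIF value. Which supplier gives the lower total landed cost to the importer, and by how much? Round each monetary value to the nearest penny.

Supplier B is cheaper by GBP 12236.92

Supplier A (CIF):
The CIF price already equals the CIF value: 380920.57
Import duty = 380920.57 × 5.2% = 19807.87
Buyer bears (A): 752.44 + 468.39 + 233.37 = 1454.20
Landed cost (A) = invoice 380920.57 + 1454.20 + duty 19807.87 = 402182.64
Supplier B (FOB):
CIF value = FOB price + freight + insurance = 365703.43 + 3018.41 + 566.68 = 369288.52
Import duty = 369288.52 × 5.2% = 19203.00
Buyer bears (B): 3018.41 + 566.68 + 752.44 + 468.39 + 233.37 = 5039.29
Landed cost (B) = invoice 365703.43 + 5039.29 + duty 19203.00 = 389945.72
Difference = |402182.64 − 389945.72| = 12236.92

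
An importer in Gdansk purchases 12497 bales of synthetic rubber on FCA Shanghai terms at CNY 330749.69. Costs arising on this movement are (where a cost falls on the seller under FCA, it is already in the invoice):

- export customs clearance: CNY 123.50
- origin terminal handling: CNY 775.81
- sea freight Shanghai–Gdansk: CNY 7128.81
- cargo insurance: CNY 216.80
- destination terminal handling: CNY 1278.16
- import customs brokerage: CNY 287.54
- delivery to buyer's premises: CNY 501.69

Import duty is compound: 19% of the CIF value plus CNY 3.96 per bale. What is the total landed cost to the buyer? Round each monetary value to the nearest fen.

FCA: the seller delivers export-cleared goods to the carrier; the buyer bears costs from that point.
Already in the invoice (seller's account under FCA): export clearance — exclude.
CIF value = FCA price + origin terminal + freight + insurance = 330749.69 + 775.81 + 7128.81 + 216.80 = 338871.11
Ad valorem component: 338871.11 × 19% = 64385.51
Specific component: 12497 × 3.96 = 49488.12
Import duty = 64385.51 + 49488.12 = 113873.63
Buyer bears: origin terminal 775.81 + freight 7128.81 + insurance 216.80 + destination terminal 1278.16 + brokerage 287.54 + delivery 501.69 + duty 113873.63 = 124062.44
Landed cost = invoice 330749.69 + 124062.44 = 454812.13

Total landed cost: CNY 454812.13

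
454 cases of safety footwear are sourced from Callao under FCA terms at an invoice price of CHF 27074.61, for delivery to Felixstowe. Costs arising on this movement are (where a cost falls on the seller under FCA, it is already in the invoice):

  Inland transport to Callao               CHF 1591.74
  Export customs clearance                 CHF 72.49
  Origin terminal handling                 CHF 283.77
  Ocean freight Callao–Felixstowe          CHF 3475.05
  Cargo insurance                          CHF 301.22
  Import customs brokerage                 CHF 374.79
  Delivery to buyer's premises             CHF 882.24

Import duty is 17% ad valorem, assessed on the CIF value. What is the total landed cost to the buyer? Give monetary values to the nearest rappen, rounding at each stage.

FCA: the seller delivers export-cleared goods to the carrier; the buyer bears costs from that point.
Already in the invoice (seller's account under FCA): inland to port, export clearance — exclude.
CIF value = FCA price + origin terminal + freight + insurance = 27074.61 + 283.77 + 3475.05 + 301.22 = 31134.65
Import duty = 31134.65 × 17% = 5292.89
Buyer bears: origin terminal 283.77 + freight 3475.05 + insurance 301.22 + brokerage 374.79 + delivery 882.24 + duty 5292.89 = 10609.96
Landed cost = invoice 27074.61 + 10609.96 = 37684.57

Total landed cost: CHF 37684.57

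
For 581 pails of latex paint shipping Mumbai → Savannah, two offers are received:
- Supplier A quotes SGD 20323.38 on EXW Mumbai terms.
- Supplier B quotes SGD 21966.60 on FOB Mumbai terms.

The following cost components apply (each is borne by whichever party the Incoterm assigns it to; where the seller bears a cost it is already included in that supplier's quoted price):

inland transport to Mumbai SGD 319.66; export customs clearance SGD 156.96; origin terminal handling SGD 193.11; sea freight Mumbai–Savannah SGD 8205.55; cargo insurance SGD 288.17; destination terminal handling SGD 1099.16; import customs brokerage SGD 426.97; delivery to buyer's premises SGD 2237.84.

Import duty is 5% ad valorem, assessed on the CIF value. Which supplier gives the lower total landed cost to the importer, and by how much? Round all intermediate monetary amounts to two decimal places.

Supplier A (EXW):
CIF value = EXW price + inland to port + export clearance + origin terminal + freight + insurance = 20323.38 + 319.66 + 156.96 + 193.11 + 8205.55 + 288.17 = 29486.83
Import duty = 29486.83 × 5% = 1474.34
Buyer bears (A): 319.66 + 156.96 + 193.11 + 8205.55 + 288.17 + 1099.16 + 426.97 + 2237.84 = 12927.42
Landed cost (A) = invoice 20323.38 + 12927.42 + duty 1474.34 = 34725.14
Supplier B (FOB):
CIF value = FOB price + freight + insurance = 21966.60 + 8205.55 + 288.17 = 30460.32
Import duty = 30460.32 × 5% = 1523.02
Buyer bears (B): 8205.55 + 288.17 + 1099.16 + 426.97 + 2237.84 = 12257.69
Landed cost (B) = invoice 21966.60 + 12257.69 + duty 1523.02 = 35747.31
Difference = |34725.14 − 35747.31| = 1022.17

Supplier A is cheaper by SGD 1022.17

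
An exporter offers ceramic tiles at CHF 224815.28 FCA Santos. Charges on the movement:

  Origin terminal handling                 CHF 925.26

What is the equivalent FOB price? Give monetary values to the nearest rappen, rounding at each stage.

FOB price: CHF 225740.54

From FCA to FOB, the seller additionally bears: origin terminal.
FOB price = 224815.28 + 925.26 = 225740.54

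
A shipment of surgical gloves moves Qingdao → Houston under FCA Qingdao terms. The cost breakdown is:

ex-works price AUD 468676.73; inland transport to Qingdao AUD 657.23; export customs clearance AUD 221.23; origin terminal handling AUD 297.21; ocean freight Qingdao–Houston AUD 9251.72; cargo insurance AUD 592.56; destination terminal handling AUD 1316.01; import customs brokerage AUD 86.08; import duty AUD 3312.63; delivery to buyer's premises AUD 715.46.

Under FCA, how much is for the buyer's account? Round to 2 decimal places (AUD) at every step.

FCA: the seller delivers export-cleared goods to the carrier; the buyer bears costs from that point.
Seller's account: goods 468676.73 + inland to port 657.23 + export clearance 221.23 = 469555.19
Buyer's account: origin terminal 297.21 + freight 9251.72 + insurance 592.56 + destination terminal 1316.01 + brokerage 86.08 + duty 3312.63 + delivery 715.46 = 15571.67

Buyer's account: AUD 15571.67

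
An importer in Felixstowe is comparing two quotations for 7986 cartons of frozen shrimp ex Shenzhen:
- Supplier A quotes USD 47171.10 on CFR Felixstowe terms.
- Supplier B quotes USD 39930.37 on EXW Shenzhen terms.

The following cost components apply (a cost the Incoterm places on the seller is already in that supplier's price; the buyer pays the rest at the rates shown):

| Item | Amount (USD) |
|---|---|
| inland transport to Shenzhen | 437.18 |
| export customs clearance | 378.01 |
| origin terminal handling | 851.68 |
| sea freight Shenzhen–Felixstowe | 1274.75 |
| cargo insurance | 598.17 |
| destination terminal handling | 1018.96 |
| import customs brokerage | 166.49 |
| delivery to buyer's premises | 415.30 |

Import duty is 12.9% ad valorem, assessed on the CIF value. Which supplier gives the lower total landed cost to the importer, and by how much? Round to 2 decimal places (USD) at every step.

Supplier A (CFR):
CIF value = CFR price + insurance = 47171.10 + 598.17 = 47769.27
Import duty = 47769.27 × 12.9% = 6162.24
Buyer bears (A): 598.17 + 1018.96 + 166.49 + 415.30 = 2198.92
Landed cost (A) = invoice 47171.10 + 2198.92 + duty 6162.24 = 55532.26
Supplier B (EXW):
CIF value = EXW price + inland to port + export clearance + origin terminal + freight + insurance = 39930.37 + 437.18 + 378.01 + 851.68 + 1274.75 + 598.17 = 43470.16
Import duty = 43470.16 × 12.9% = 5607.65
Buyer bears (B): 437.18 + 378.01 + 851.68 + 1274.75 + 598.17 + 1018.96 + 166.49 + 415.30 = 5140.54
Landed cost (B) = invoice 39930.37 + 5140.54 + duty 5607.65 = 50678.56
Difference = |55532.26 − 50678.56| = 4853.70

Supplier B is cheaper by USD 4853.70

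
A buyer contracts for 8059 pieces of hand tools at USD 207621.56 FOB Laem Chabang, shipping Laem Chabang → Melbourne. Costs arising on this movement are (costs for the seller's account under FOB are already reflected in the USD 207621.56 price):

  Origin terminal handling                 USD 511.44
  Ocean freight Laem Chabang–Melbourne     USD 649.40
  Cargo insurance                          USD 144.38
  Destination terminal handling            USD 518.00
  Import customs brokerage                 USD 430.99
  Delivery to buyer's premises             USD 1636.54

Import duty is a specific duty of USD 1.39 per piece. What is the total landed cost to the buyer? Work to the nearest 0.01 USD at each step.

FOB: the seller bears costs until goods are on board at the origin port; the buyer bears freight, insurance and all costs thereafter.
Already in the invoice (seller's account under FOB): origin terminal — exclude.
CIF value = FOB price + freight + insurance = 207621.56 + 649.40 + 144.38 = 208415.34
Import duty = 8059 × 1.39 = 11202.01
Buyer bears: freight 649.40 + insurance 144.38 + destination terminal 518.00 + brokerage 430.99 + delivery 1636.54 + duty 11202.01 = 14581.32
Landed cost = invoice 207621.56 + 14581.32 = 222202.88

Total landed cost: USD 222202.88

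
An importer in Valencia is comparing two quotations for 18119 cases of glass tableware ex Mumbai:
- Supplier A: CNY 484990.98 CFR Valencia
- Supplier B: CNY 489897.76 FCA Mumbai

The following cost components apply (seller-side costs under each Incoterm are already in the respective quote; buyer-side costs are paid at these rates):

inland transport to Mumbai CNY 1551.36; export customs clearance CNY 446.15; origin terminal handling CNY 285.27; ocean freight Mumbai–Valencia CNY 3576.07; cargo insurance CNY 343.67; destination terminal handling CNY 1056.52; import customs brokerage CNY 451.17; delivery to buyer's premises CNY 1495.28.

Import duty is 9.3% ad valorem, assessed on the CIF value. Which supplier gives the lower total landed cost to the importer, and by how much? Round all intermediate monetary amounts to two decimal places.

Supplier A is cheaper by CNY 9583.56

Supplier A (CFR):
CIF value = CFR price + insurance = 484990.98 + 343.67 = 485334.65
Import duty = 485334.65 × 9.3% = 45136.12
Buyer bears (A): 343.67 + 1056.52 + 451.17 + 1495.28 = 3346.64
Landed cost (A) = invoice 484990.98 + 3346.64 + duty 45136.12 = 533473.74
Supplier B (FCA):
CIF value = FCA price + origin terminal + freight + insurance = 489897.76 + 285.27 + 3576.07 + 343.67 = 494102.77
Import duty = 494102.77 × 9.3% = 45951.56
Buyer bears (B): 285.27 + 3576.07 + 343.67 + 1056.52 + 451.17 + 1495.28 = 7207.98
Landed cost (B) = invoice 489897.76 + 7207.98 + duty 45951.56 = 543057.30
Difference = |533473.74 − 543057.30| = 9583.56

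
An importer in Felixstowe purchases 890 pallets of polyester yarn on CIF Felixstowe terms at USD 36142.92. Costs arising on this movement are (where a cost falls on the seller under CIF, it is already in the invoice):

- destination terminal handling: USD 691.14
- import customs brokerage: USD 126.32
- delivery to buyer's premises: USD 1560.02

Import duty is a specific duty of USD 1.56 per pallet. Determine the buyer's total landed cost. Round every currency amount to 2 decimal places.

Total landed cost: USD 39908.80

CIF: the seller pays costs through ocean freight and marine insurance to the destination port.
The CIF price already equals the CIF value: 36142.92
Import duty = 890 × 1.56 = 1388.40
Buyer bears: destination terminal 691.14 + brokerage 126.32 + delivery 1560.02 + duty 1388.40 = 3765.88
Landed cost = invoice 36142.92 + 3765.88 = 39908.80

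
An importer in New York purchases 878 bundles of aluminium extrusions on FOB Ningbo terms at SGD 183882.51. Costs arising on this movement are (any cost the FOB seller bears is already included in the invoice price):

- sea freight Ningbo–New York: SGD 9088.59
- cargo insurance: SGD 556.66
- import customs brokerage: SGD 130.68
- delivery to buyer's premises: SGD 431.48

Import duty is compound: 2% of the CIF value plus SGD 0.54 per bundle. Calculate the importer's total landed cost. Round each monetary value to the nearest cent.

FOB: the seller bears costs until goods are on board at the origin port; the buyer bears freight, insurance and all costs thereafter.
CIF value = FOB price + freight + insurance = 183882.51 + 9088.59 + 556.66 = 193527.76
Ad valorem component: 193527.76 × 2% = 3870.56
Specific component: 878 × 0.54 = 474.12
Import duty = 3870.56 + 474.12 = 4344.68
Buyer bears: freight 9088.59 + insurance 556.66 + brokerage 130.68 + delivery 431.48 + duty 4344.68 = 14552.09
Landed cost = invoice 183882.51 + 14552.09 = 198434.60

Total landed cost: SGD 198434.60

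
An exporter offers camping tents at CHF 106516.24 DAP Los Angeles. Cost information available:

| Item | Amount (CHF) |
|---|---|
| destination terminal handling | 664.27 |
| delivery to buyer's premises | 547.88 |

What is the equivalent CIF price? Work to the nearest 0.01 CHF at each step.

From DAP to CIF, the seller no longer bears: destination terminal, delivery.
CIF price = 106516.24 − 664.27 − 547.88 = 105304.09

CIF price: CHF 105304.09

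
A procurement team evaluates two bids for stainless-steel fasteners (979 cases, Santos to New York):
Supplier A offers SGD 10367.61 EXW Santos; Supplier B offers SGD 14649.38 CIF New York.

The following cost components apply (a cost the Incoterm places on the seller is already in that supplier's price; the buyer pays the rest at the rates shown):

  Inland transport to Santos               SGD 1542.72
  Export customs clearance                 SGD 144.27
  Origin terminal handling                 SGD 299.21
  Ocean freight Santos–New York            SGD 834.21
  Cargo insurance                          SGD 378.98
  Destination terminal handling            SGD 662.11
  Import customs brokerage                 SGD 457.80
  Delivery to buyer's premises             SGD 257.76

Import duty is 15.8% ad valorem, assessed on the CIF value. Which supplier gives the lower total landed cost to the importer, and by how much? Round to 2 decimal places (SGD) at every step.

Supplier A (EXW):
CIF value = EXW price + inland to port + export clearance + origin terminal + freight + insurance = 10367.61 + 1542.72 + 144.27 + 299.21 + 834.21 + 378.98 = 13567.00
Import duty = 13567.00 × 15.8% = 2143.59
Buyer bears (A): 1542.72 + 144.27 + 299.21 + 834.21 + 378.98 + 662.11 + 457.80 + 257.76 = 4577.06
Landed cost (A) = invoice 10367.61 + 4577.06 + duty 2143.59 = 17088.26
Supplier B (CIF):
The CIF price already equals the CIF value: 14649.38
Import duty = 14649.38 × 15.8% = 2314.60
Buyer bears (B): 662.11 + 457.80 + 257.76 = 1377.67
Landed cost (B) = invoice 14649.38 + 1377.67 + duty 2314.60 = 18341.65
Difference = |17088.26 − 18341.65| = 1253.39

Supplier A is cheaper by SGD 1253.39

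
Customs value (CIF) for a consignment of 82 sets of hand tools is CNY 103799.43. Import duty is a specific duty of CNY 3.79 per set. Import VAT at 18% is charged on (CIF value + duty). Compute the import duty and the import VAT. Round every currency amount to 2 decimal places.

Import duty = 82 × 3.79 = 310.78
VAT base = CIF + duty = 103799.43 + 310.78 = 104110.21
Import VAT = 104110.21 × 18% = 18739.84

Import duty: CNY 310.78; import VAT: CNY 18739.84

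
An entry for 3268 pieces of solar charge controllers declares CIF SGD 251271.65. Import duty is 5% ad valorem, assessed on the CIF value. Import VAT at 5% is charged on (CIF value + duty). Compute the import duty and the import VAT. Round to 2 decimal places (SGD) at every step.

Import duty: SGD 12563.58; import VAT: SGD 13191.76

Import duty = 251271.65 × 5% = 12563.58
VAT base = CIF + duty = 251271.65 + 12563.58 = 263835.23
Import VAT = 263835.23 × 5% = 13191.76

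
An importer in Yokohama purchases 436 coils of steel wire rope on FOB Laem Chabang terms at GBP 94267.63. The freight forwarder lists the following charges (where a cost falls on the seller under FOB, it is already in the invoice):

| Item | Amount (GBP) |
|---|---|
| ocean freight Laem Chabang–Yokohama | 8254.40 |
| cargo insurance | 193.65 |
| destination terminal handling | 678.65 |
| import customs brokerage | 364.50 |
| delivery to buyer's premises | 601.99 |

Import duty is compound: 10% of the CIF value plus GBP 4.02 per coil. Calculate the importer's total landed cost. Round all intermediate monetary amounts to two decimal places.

FOB: the seller bears costs until goods are on board at the origin port; the buyer bears freight, insurance and all costs thereafter.
CIF value = FOB price + freight + insurance = 94267.63 + 8254.40 + 193.65 = 102715.68
Ad valorem component: 102715.68 × 10% = 10271.57
Specific component: 436 × 4.02 = 1752.72
Import duty = 10271.57 + 1752.72 = 12024.29
Buyer bears: freight 8254.40 + insurance 193.65 + destination terminal 678.65 + brokerage 364.50 + delivery 601.99 + duty 12024.29 = 22117.48
Landed cost = invoice 94267.63 + 22117.48 = 116385.11

Total landed cost: GBP 116385.11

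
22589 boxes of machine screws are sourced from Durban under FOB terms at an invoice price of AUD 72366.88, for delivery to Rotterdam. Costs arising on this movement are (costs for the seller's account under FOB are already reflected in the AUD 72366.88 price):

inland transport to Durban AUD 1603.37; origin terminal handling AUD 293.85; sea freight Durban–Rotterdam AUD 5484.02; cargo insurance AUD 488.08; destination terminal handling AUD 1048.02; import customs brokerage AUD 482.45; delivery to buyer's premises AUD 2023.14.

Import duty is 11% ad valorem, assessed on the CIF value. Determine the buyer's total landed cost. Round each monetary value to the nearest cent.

FOB: the seller bears costs until goods are on board at the origin port; the buyer bears freight, insurance and all costs thereafter.
Already in the invoice (seller's account under FOB): inland to port, origin terminal — exclude.
CIF value = FOB price + freight + insurance = 72366.88 + 5484.02 + 488.08 = 78338.98
Import duty = 78338.98 × 11% = 8617.29
Buyer bears: freight 5484.02 + insurance 488.08 + destination terminal 1048.02 + brokerage 482.45 + delivery 2023.14 + duty 8617.29 = 18143.00
Landed cost = invoice 72366.88 + 18143.00 = 90509.88

Total landed cost: AUD 90509.88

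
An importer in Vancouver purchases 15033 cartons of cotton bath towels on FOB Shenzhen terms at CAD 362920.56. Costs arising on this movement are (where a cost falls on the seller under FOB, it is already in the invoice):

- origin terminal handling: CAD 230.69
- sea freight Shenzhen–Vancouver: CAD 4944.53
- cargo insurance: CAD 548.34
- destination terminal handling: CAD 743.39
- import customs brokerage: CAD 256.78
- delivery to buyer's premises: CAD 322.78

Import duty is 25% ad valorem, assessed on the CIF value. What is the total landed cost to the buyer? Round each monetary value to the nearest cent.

FOB: the seller bears costs until goods are on board at the origin port; the buyer bears freight, insurance and all costs thereafter.
Already in the invoice (seller's account under FOB): origin terminal — exclude.
CIF value = FOB price + freight + insurance = 362920.56 + 4944.53 + 548.34 = 368413.43
Import duty = 368413.43 × 25% = 92103.36
Buyer bears: freight 4944.53 + insurance 548.34 + destination terminal 743.39 + brokerage 256.78 + delivery 322.78 + duty 92103.36 = 98919.18
Landed cost = invoice 362920.56 + 98919.18 = 461839.74

Total landed cost: CAD 461839.74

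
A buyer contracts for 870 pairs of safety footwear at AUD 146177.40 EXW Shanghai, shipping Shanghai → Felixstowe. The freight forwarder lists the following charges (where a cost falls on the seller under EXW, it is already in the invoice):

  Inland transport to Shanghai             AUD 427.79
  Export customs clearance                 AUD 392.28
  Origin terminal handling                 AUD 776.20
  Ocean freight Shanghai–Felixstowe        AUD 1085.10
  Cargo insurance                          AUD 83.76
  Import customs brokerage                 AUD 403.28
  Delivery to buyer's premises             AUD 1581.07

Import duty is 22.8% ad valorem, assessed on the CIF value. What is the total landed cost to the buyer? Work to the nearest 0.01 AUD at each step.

EXW: the seller makes goods available at their premises; the buyer bears all onward costs.
CIF value = EXW price + inland to port + export clearance + origin terminal + freight + insurance = 146177.40 + 427.79 + 392.28 + 776.20 + 1085.10 + 83.76 = 148942.53
Import duty = 148942.53 × 22.8% = 33958.90
Buyer bears: inland to port 427.79 + export clearance 392.28 + origin terminal 776.20 + freight 1085.10 + insurance 83.76 + brokerage 403.28 + delivery 1581.07 + duty 33958.90 = 38708.38
Landed cost = invoice 146177.40 + 38708.38 = 184885.78

Total landed cost: AUD 184885.78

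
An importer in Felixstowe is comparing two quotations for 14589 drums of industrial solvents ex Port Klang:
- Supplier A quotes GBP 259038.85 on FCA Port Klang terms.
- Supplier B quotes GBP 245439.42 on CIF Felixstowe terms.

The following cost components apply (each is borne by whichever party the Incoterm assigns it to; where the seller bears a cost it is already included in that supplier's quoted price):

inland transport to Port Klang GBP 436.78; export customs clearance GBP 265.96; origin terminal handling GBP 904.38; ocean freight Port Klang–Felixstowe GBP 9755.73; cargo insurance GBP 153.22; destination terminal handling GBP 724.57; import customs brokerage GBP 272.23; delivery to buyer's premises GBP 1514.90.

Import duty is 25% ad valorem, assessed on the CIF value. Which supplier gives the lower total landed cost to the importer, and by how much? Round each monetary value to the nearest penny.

Supplier B is cheaper by GBP 30515.95

Supplier A (FCA):
CIF value = FCA price + origin terminal + freight + insurance = 259038.85 + 904.38 + 9755.73 + 153.22 = 269852.18
Import duty = 269852.18 × 25% = 67463.05
Buyer bears (A): 904.38 + 9755.73 + 153.22 + 724.57 + 272.23 + 1514.90 = 13325.03
Landed cost (A) = invoice 259038.85 + 13325.03 + duty 67463.05 = 339826.93
Supplier B (CIF):
The CIF price already equals the CIF value: 245439.42
Import duty = 245439.42 × 25% = 61359.86
Buyer bears (B): 724.57 + 272.23 + 1514.90 = 2511.70
Landed cost (B) = invoice 245439.42 + 2511.70 + duty 61359.86 = 309310.98
Difference = |339826.93 − 309310.98| = 30515.95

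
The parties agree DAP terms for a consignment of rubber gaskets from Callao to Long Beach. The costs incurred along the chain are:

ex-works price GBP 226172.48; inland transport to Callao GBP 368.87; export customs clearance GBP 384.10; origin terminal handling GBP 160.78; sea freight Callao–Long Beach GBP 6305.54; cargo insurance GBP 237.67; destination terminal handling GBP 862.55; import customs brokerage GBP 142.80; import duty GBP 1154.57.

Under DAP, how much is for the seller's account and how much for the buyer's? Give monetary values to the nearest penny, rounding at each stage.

DAP: the seller bears all costs to the named destination except import duty and clearance.
Seller's account: goods 226172.48 + inland to port 368.87 + export clearance 384.10 + origin terminal 160.78 + freight 6305.54 + insurance 237.67 + destination terminal 862.55 = 234491.99
Buyer's account: brokerage 142.80 + duty 1154.57 = 1297.37

Seller: GBP 234491.99; buyer: GBP 1297.37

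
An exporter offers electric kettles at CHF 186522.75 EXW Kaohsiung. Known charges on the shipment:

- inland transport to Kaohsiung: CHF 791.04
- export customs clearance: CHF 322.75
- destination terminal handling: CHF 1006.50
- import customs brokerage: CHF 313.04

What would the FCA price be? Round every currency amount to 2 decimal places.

Not relevant to the conversion: brokerage, destination terminal — on the buyer under both terms; not part of either seller's price.
From EXW to FCA, the seller additionally bears: inland to port, export clearance.
FCA price = 186522.75 + 791.04 + 322.75 = 187636.54

FCA price: CHF 187636.54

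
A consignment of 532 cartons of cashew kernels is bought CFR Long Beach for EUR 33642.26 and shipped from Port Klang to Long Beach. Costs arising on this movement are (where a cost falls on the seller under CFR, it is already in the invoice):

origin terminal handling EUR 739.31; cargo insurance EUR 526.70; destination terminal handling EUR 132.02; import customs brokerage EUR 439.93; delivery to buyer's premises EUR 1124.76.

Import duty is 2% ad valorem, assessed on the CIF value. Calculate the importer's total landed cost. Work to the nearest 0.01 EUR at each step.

CFR: the seller pays costs through ocean freight to the destination port, but not insurance.
Already in the invoice (seller's account under CFR): origin terminal — exclude.
CIF value = CFR price + insurance = 33642.26 + 526.70 = 34168.96
Import duty = 34168.96 × 2% = 683.38
Buyer bears: insurance 526.70 + destination terminal 132.02 + brokerage 439.93 + delivery 1124.76 + duty 683.38 = 2906.79
Landed cost = invoice 33642.26 + 2906.79 = 36549.05

Total landed cost: EUR 36549.05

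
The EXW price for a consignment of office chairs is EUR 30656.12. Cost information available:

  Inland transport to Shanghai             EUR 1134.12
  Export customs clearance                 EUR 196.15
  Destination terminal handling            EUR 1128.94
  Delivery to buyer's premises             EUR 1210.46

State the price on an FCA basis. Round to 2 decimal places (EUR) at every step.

Not relevant to the conversion: destination terminal, delivery — on the buyer under both terms; not part of either seller's price.
From EXW to FCA, the seller additionally bears: inland to port, export clearance.
FCA price = 30656.12 + 1134.12 + 196.15 = 31986.39

FCA price: EUR 31986.39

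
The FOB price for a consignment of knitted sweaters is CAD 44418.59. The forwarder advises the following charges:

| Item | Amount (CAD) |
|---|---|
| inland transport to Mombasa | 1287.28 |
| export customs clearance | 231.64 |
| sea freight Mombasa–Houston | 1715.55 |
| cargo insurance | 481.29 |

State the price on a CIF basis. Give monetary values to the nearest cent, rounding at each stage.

Not relevant to the conversion: inland to port, export clearance — on the seller under both FOB and CIF; already in the FOB price and stays in the CIF price.
From FOB to CIF, the seller additionally bears: freight, insurance.
CIF price = 44418.59 + 1715.55 + 481.29 = 46615.43

CIF price: CAD 46615.43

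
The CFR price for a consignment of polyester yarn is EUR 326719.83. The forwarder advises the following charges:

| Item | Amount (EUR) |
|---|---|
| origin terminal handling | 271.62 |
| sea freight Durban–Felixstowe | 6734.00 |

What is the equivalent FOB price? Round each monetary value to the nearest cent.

Not relevant to the conversion: origin terminal — on the seller under both CFR and FOB; already in the CFR price and stays in the FOB price.
From CFR to FOB, the seller no longer bears: freight.
FOB price = 326719.83 − 6734.00 = 319985.83

FOB price: EUR 319985.83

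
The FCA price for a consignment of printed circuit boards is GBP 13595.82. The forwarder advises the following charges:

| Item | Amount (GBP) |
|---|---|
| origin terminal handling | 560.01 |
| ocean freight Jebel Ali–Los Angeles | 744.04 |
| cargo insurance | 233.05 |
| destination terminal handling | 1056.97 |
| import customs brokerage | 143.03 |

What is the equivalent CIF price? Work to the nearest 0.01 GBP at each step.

Not relevant to the conversion: destination terminal, brokerage — on the buyer under both terms; not part of either seller's price.
From FCA to CIF, the seller additionally bears: origin terminal, freight, insurance.
CIF price = 13595.82 + 560.01 + 744.04 + 233.05 = 15132.92

CIF price: GBP 15132.92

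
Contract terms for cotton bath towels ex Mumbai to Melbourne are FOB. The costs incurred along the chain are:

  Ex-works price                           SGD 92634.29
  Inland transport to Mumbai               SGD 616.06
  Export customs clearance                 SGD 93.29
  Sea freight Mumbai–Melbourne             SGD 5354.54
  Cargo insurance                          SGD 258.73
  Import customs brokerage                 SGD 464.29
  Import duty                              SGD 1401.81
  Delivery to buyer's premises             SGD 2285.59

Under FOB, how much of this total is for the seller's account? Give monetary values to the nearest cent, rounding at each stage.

Seller's account: SGD 93343.64

FOB: the seller bears costs until goods are on board at the origin port; the buyer bears freight, insurance and all costs thereafter.
Seller's account: goods 92634.29 + inland to port 616.06 + export clearance 93.29 = 93343.64
Buyer's account: freight 5354.54 + insurance 258.73 + brokerage 464.29 + duty 1401.81 + delivery 2285.59 = 9764.96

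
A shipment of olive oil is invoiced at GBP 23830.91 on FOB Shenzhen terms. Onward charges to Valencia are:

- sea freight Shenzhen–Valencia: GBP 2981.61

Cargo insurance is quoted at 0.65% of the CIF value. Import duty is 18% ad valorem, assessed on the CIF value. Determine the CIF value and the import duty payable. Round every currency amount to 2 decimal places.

Let C be the CIF value. C = FOB price + freight + 0.65% × C
C − 0.65% × C = 23830.91 + 2981.61
0.9935 × C = 26812.52
C = 26812.52 / 0.9935 = 26987.94
Insurance premium = 0.65% × 26987.94 = 175.42
Import duty = 26987.94 × 18% = 4857.83

CIF value: GBP 26987.94; import duty: GBP 4857.83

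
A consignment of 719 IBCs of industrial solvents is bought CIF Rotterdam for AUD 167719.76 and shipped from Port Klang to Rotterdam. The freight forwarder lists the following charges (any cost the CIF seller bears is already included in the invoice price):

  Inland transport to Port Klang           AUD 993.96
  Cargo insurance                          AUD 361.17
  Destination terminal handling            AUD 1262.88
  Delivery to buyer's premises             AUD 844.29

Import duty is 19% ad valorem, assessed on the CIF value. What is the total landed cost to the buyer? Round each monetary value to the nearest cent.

CIF: the seller pays costs through ocean freight and marine insurance to the destination port.
Already in the invoice (seller's account under CIF): inland to port, insurance — exclude.
The CIF price already equals the CIF value: 167719.76
Import duty = 167719.76 × 19% = 31866.75
Buyer bears: destination terminal 1262.88 + delivery 844.29 + duty 31866.75 = 33973.92
Landed cost = invoice 167719.76 + 33973.92 = 201693.68

Total landed cost: AUD 201693.68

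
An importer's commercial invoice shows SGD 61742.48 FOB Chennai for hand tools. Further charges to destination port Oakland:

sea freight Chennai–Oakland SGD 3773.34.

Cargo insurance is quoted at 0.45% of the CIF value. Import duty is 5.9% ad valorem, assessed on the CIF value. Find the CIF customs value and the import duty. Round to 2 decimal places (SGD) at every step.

CIF value: SGD 65811.97; import duty: SGD 3882.91

Let C be the CIF value. C = FOB price + freight + 0.45% × C
C − 0.45% × C = 61742.48 + 3773.34
0.9955 × C = 65515.82
C = 65515.82 / 0.9955 = 65811.97
Insurance premium = 0.45% × 65811.97 = 296.15
Import duty = 65811.97 × 5.9% = 3882.91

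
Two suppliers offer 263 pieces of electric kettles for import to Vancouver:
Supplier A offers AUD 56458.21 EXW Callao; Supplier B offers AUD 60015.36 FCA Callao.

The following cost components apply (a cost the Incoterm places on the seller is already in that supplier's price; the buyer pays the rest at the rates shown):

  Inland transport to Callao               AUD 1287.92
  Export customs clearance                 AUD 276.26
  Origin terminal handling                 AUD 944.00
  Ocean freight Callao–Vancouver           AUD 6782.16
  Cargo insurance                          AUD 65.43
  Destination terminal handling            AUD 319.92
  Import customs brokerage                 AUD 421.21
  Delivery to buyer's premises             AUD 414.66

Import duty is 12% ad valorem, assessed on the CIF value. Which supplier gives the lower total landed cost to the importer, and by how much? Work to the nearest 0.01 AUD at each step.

Supplier A is cheaper by AUD 2232.12

Supplier A (EXW):
CIF value = EXW price + inland to port + export clearance + origin terminal + freight + insurance = 56458.21 + 1287.92 + 276.26 + 944.00 + 6782.16 + 65.43 = 65813.98
Import duty = 65813.98 × 12% = 7897.68
Buyer bears (A): 1287.92 + 276.26 + 944.00 + 6782.16 + 65.43 + 319.92 + 421.21 + 414.66 = 10511.56
Landed cost (A) = invoice 56458.21 + 10511.56 + duty 7897.68 = 74867.45
Supplier B (FCA):
CIF value = FCA price + origin terminal + freight + insurance = 60015.36 + 944.00 + 6782.16 + 65.43 = 67806.95
Import duty = 67806.95 × 12% = 8136.83
Buyer bears (B): 944.00 + 6782.16 + 65.43 + 319.92 + 421.21 + 414.66 = 8947.38
Landed cost (B) = invoice 60015.36 + 8947.38 + duty 8136.83 = 77099.57
Difference = |74867.45 − 77099.57| = 2232.12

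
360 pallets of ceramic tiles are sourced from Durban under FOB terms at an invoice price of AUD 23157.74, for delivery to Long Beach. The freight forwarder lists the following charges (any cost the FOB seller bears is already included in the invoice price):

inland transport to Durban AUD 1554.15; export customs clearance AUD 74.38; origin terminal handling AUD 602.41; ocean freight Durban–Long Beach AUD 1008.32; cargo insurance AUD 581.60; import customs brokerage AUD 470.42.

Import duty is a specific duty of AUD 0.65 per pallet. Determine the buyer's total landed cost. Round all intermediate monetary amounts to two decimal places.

Total landed cost: AUD 25452.08

FOB: the seller bears costs until goods are on board at the origin port; the buyer bears freight, insurance and all costs thereafter.
Already in the invoice (seller's account under FOB): inland to port, export clearance, origin terminal — exclude.
CIF value = FOB price + freight + insurance = 23157.74 + 1008.32 + 581.60 = 24747.66
Import duty = 360 × 0.65 = 234.00
Buyer bears: freight 1008.32 + insurance 581.60 + brokerage 470.42 + duty 234.00 = 2294.34
Landed cost = invoice 23157.74 + 2294.34 = 25452.08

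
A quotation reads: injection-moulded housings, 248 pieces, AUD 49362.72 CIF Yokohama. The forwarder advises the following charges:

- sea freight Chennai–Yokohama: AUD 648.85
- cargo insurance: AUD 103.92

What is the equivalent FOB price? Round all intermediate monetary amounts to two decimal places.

FOB price: AUD 48609.95

From CIF to FOB, the seller no longer bears: freight, insurance.
FOB price = 49362.72 − 648.85 − 103.92 = 48609.95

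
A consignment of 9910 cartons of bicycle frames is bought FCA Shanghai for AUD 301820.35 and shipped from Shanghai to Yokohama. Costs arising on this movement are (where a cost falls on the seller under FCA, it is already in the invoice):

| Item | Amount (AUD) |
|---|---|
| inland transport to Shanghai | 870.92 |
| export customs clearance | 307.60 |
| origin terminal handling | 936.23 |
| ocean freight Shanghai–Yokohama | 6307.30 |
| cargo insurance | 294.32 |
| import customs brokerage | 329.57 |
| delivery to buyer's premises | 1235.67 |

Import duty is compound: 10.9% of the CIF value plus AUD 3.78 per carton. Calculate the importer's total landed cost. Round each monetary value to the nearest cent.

Total landed cost: AUD 382103.28

FCA: the seller delivers export-cleared goods to the carrier; the buyer bears costs from that point.
Already in the invoice (seller's account under FCA): inland to port, export clearance — exclude.
CIF value = FCA price + origin terminal + freight + insurance = 301820.35 + 936.23 + 6307.30 + 294.32 = 309358.20
Ad valorem component: 309358.20 × 10.9% = 33720.04
Specific component: 9910 × 3.78 = 37459.80
Import duty = 33720.04 + 37459.80 = 71179.84
Buyer bears: origin terminal 936.23 + freight 6307.30 + insurance 294.32 + brokerage 329.57 + delivery 1235.67 + duty 71179.84 = 80282.93
Landed cost = invoice 301820.35 + 80282.93 = 382103.28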